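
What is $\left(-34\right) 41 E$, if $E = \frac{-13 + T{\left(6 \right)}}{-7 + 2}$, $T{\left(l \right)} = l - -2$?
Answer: $-1394$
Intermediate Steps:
$T{\left(l \right)} = 2 + l$ ($T{\left(l \right)} = l + 2 = 2 + l$)
$E = 1$ ($E = \frac{-13 + \left(2 + 6\right)}{-7 + 2} = \frac{-13 + 8}{-5} = \left(-5\right) \left(- \frac{1}{5}\right) = 1$)
$\left(-34\right) 41 E = \left(-34\right) 41 \cdot 1 = \left(-1394\right) 1 = -1394$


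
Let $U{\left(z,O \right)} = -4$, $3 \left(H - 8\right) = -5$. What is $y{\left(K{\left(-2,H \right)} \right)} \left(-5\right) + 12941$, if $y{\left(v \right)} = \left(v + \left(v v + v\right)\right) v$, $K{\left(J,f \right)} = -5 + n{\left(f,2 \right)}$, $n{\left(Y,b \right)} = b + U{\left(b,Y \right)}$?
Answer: $14166$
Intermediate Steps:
$H = \frac{19}{3}$ ($H = 8 + \frac{1}{3} \left(-5\right) = 8 - \frac{5}{3} = \frac{19}{3} \approx 6.3333$)
$n{\left(Y,b \right)} = -4 + b$ ($n{\left(Y,b \right)} = b - 4 = -4 + b$)
$K{\left(J,f \right)} = -7$ ($K{\left(J,f \right)} = -5 + \left(-4 + 2\right) = -5 - 2 = -7$)
$y{\left(v \right)} = v \left(v^{2} + 2 v\right)$ ($y{\left(v \right)} = \left(v + \left(v^{2} + v\right)\right) v = \left(v + \left(v + v^{2}\right)\right) v = \left(v^{2} + 2 v\right) v = v \left(v^{2} + 2 v\right)$)
$y{\left(K{\left(-2,H \right)} \right)} \left(-5\right) + 12941 = \left(-7\right)^{2} \left(2 - 7\right) \left(-5\right) + 12941 = 49 \left(-5\right) \left(-5\right) + 12941 = \left(-245\right) \left(-5\right) + 12941 = 1225 + 12941 = 14166$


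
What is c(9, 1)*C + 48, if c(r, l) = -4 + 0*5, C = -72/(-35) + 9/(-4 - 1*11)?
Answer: 1476/35 ≈ 42.171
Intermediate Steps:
C = 51/35 (C = -72*(-1/35) + 9/(-4 - 11) = 72/35 + 9/(-15) = 72/35 + 9*(-1/15) = 72/35 - ⅗ = 51/35 ≈ 1.4571)
c(r, l) = -4 (c(r, l) = -4 + 0 = -4)
c(9, 1)*C + 48 = -4*51/35 + 48 = -204/35 + 48 = 1476/35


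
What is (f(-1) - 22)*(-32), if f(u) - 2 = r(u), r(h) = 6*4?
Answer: -128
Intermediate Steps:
r(h) = 24
f(u) = 26 (f(u) = 2 + 24 = 26)
(f(-1) - 22)*(-32) = (26 - 22)*(-32) = 4*(-32) = -128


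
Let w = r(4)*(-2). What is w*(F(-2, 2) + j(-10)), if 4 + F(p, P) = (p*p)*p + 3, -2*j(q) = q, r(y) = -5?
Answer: -40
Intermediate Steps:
j(q) = -q/2
F(p, P) = -1 + p**3 (F(p, P) = -4 + ((p*p)*p + 3) = -4 + (p**2*p + 3) = -4 + (p**3 + 3) = -4 + (3 + p**3) = -1 + p**3)
w = 10 (w = -5*(-2) = 10)
w*(F(-2, 2) + j(-10)) = 10*((-1 + (-2)**3) - 1/2*(-10)) = 10*((-1 - 8) + 5) = 10*(-9 + 5) = 10*(-4) = -40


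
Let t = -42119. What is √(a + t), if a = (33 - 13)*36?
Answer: I*√41399 ≈ 203.47*I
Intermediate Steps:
a = 720 (a = 20*36 = 720)
√(a + t) = √(720 - 42119) = √(-41399) = I*√41399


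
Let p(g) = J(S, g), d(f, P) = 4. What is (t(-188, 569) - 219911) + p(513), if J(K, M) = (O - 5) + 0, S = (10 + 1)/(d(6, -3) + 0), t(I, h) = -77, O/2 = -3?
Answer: -219999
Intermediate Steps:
O = -6 (O = 2*(-3) = -6)
S = 11/4 (S = (10 + 1)/(4 + 0) = 11/4 ≈ 2.7500)
J(K, M) = -11 (J(K, M) = (-6 - 5) + 0 = -11 + 0 = -11)
p(g) = -11
(t(-188, 569) - 219911) + p(513) = (-77 - 219911) - 11 = -219988 - 11 = -219999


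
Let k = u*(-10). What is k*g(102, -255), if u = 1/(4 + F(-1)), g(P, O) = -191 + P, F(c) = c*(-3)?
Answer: 890/7 ≈ 127.14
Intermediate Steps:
F(c) = -3*c
u = ⅐ (u = 1/(4 - 3*(-1)) = 1/(4 + 3) = 1/7 = ⅐ ≈ 0.14286)
k = -10/7 (k = (⅐)*(-10) = -10/7 ≈ -1.4286)
k*g(102, -255) = -10*(-191 + 102)/7 = -10/7*(-89) = 890/7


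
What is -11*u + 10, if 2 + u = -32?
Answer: 384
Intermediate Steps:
u = -34 (u = -2 - 32 = -34)
-11*u + 10 = -11*(-34) + 10 = 374 + 10 = 384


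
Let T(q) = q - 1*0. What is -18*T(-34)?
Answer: 612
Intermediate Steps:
T(q) = q (T(q) = q + 0 = q)
-18*T(-34) = -18*(-34) = 612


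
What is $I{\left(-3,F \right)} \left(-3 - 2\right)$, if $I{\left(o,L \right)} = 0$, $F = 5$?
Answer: $0$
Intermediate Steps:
$I{\left(-3,F \right)} \left(-3 - 2\right) = 0 \left(-3 - 2\right) = 0 \left(-5\right) = 0$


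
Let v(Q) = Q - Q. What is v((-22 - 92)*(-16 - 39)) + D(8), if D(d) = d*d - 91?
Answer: -27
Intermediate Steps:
v(Q) = 0
D(d) = -91 + d**2 (D(d) = d**2 - 91 = -91 + d**2)
v((-22 - 92)*(-16 - 39)) + D(8) = 0 + (-91 + 8**2) = 0 + (-91 + 64) = 0 - 27 = -27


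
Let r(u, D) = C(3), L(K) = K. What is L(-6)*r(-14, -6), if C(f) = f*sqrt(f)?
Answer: -18*sqrt(3) ≈ -31.177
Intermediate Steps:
C(f) = f**(3/2)
r(u, D) = 3*sqrt(3) (r(u, D) = 3**(3/2) = 3*sqrt(3))
L(-6)*r(-14, -6) = -18*sqrt(3)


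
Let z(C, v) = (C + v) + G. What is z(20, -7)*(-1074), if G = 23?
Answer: -38664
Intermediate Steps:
z(C, v) = 23 + C + v (z(C, v) = (C + v) + 23 = 23 + C + v)
z(20, -7)*(-1074) = (23 + 20 - 7)*(-1074) = 36*(-1074) = -38664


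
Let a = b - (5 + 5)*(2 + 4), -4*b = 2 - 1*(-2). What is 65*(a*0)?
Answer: 0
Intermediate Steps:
b = -1 (b = -(2 - 1*(-2))/4 = -(2 + 2)/4 = -¼*4 = -1)
a = -61 (a = -1 - (5 + 5)*(2 + 4) = -1 - 10*6 = -1 - 1*60 = -1 - 60 = -61)
65*(a*0) = 65*(-61*0) = 65*0 = 0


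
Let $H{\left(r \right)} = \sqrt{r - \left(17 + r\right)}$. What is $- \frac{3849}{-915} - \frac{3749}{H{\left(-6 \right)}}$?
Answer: $\frac{1283}{305} + \frac{3749 i \sqrt{17}}{17} \approx 4.2066 + 909.27 i$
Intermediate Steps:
$H{\left(r \right)} = i \sqrt{17}$ ($H{\left(r \right)} = \sqrt{-17} = i \sqrt{17}$)
$- \frac{3849}{-915} - \frac{3749}{H{\left(-6 \right)}} = - \frac{3849}{-915} - \frac{3749}{i \sqrt{17}} = \left(-3849\right) \left(- \frac{1}{915}\right) - 3749 \left(- \frac{i \sqrt{17}}{17}\right) = \frac{1283}{305} + \frac{3749 i \sqrt{17}}{17}$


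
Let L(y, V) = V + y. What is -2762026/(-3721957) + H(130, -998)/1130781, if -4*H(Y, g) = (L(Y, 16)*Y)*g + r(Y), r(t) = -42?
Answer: 41497300391849/8417436516834 ≈ 4.9299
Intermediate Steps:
H(Y, g) = 21/2 - Y*g*(16 + Y)/4 (H(Y, g) = -(((16 + Y)*Y)*g - 42)/4 = -((Y*(16 + Y))*g - 42)/4 = -(Y*g*(16 + Y) - 42)/4 = -(-42 + Y*g*(16 + Y))/4 = 21/2 - Y*g*(16 + Y)/4)
-2762026/(-3721957) + H(130, -998)/1130781 = -2762026/(-3721957) + (21/2 - ¼*130*(-998)*(16 + 130))/1130781 = -2762026*(-1/3721957) + (21/2 - ¼*130*(-998)*146)*(1/1130781) = 2762026/3721957 + (21/2 + 4735510)*(1/1130781) = 2762026/3721957 + (9471041/2)*(1/1130781) = 2762026/3721957 + 9471041/2261562 = 41497300391849/8417436516834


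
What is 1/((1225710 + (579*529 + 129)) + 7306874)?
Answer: 1/8839004 ≈ 1.1313e-7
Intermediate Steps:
1/((1225710 + (579*529 + 129)) + 7306874) = 1/((1225710 + (306291 + 129)) + 7306874) = 1/((1225710 + 306420) + 7306874) = 1/(1532130 + 7306874) = 1/8839004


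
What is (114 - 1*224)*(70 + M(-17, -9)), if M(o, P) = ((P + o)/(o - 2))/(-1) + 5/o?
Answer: -2428030/323 ≈ -7517.1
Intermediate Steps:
M(o, P) = 5/o - (P + o)/(-2 + o) (M(o, P) = ((P + o)/(-2 + o))*(-1) + 5/o = -(P + o)/(-2 + o) + 5/o = 5/o - (P + o)/(-2 + o))
(114 - 1*224)*(70 + M(-17, -9)) = (114 - 1*224)*(70 + (-10 - 1*(-17)² + 5*(-17) - 1*(-9)*(-17))/((-17)*(-2 - 17))) = (114 - 224)*(70 - 1/17*(-10 - 1*289 - 85 - 153)/(-19)) = -110*(70 - 1/17*(-1/19)*(-10 - 289 - 85 - 153)) = -110*(70 - 1/17*(-1/19)*(-537)) = -110*(70 - 537/323) = -110*22073/323 = -2428030/323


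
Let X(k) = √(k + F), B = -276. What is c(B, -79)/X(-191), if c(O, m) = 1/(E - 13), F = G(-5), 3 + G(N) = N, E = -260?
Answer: I*√199/54327 ≈ 0.00025966*I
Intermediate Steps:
G(N) = -3 + N
F = -8 (F = -3 - 5 = -8)
X(k) = √(-8 + k) (X(k) = √(k - 8) = √(-8 + k))
c(O, m) = -1/273 (c(O, m) = 1/(-260 - 13) = 1/(-273) = -1/273)
c(B, -79)/X(-191) = -1/(273*√(-8 - 191)) = -(-I*√199/199)/273 = -(-1)*I*√199/54327 = I*√199/54327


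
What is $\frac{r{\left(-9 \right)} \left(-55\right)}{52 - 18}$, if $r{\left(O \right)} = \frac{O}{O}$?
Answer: $- \frac{55}{34} \approx -1.6176$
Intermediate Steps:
$r{\left(O \right)} = 1$
$\frac{r{\left(-9 \right)} \left(-55\right)}{52 - 18} = \frac{1 \left(-55\right)}{52 - 18} = - \frac{55}{34}$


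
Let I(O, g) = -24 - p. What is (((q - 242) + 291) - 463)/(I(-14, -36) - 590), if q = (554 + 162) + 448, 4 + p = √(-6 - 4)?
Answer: -45750/37211 + 75*I*√10/37211 ≈ -1.2295 + 0.0063737*I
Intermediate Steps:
p = -4 + I*√10 (p = -4 + √(-6 - 4) = -4 + √(-10) = -4 + I*√10 ≈ -4.0 + 3.1623*I)
I(O, g) = -20 - I*√10 (I(O, g) = -24 - (-4 + I*√10) = -24 + (4 - I*√10) = -20 - I*√10)
q = 1164 (q = 716 + 448 = 1164)
(((q - 242) + 291) - 463)/(I(-14, -36) - 590) = (((1164 - 242) + 291) - 463)/((-20 - I*√10) - 590) = ((922 + 291) - 463)/(-610 - I*√10) = (1213 - 463)/(-610 - I*√10) = 750/(-610 - I*√10)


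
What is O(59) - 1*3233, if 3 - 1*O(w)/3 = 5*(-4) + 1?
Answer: -3167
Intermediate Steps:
O(w) = 66 (O(w) = 9 - 3*(5*(-4) + 1) = 9 - 3*(-20 + 1) = 9 - 3*(-19) = 9 + 57 = 66)
O(59) - 1*3233 = 66 - 1*3233 = 66 - 3233 = -3167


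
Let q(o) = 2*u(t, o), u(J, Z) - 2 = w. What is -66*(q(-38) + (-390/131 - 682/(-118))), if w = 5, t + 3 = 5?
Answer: -8571222/7729 ≈ -1109.0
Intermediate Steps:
t = 2 (t = -3 + 5 = 2)
u(J, Z) = 7 (u(J, Z) = 2 + 5 = 7)
q(o) = 14 (q(o) = 2*7 = 14)
-66*(q(-38) + (-390/131 - 682/(-118))) = -66*(14 + (-390/131 - 682/(-118))) = -66*(14 + (-390*1/131 - 682*(-1/118))) = -66*(14 + (-390/131 + 341/59)) = -66*(14 + 21661/7729) = -66*129867/7729 = -8571222/7729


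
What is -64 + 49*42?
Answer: 1994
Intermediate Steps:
-64 + 49*42 = -64 + 2058 = 1994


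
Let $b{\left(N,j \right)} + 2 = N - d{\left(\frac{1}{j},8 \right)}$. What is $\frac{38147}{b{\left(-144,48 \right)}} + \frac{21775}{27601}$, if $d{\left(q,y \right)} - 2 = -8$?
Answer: $- \frac{149978121}{552020} \approx -271.69$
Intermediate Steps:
$d{\left(q,y \right)} = -6$ ($d{\left(q,y \right)} = 2 - 8 = -6$)
$b{\left(N,j \right)} = 4 + N$ ($b{\left(N,j \right)} = -2 + \left(N - -6\right) = -2 + \left(N + 6\right) = -2 + \left(6 + N\right) = 4 + N$)
$\frac{38147}{b{\left(-144,48 \right)}} + \frac{21775}{27601} = \frac{38147}{4 - 144} + \frac{21775}{27601} = \frac{38147}{-140} + 21775 \cdot \frac{1}{27601} = 38147 \left(- \frac{1}{140}\right) + \frac{21775}{27601} = - \frac{38147}{140} + \frac{21775}{27601} = - \frac{149978121}{552020}$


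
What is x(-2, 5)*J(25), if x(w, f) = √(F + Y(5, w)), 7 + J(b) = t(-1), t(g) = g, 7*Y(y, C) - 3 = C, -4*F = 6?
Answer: -4*I*√266/7 ≈ -9.3197*I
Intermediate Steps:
F = -3/2 (F = -¼*6 = -3/2 ≈ -1.5000)
Y(y, C) = 3/7 + C/7
J(b) = -8 (J(b) = -7 - 1 = -8)
x(w, f) = √(-15/14 + w/7) (x(w, f) = √(-3/2 + (3/7 + w/7)) = √(-15/14 + w/7))
x(-2, 5)*J(25) = (√(-210 + 28*(-2))/14)*(-8) = (√(-210 - 56)/14)*(-8) = (√(-266)/14)*(-8) = ((I*√266)/14)*(-8) = (I*√266/14)*(-8) = -4*I*√266/7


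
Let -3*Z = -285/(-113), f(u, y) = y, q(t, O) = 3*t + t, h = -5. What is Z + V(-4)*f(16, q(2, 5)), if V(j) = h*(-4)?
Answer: 17985/113 ≈ 159.16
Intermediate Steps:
q(t, O) = 4*t
V(j) = 20 (V(j) = -5*(-4) = 20)
Z = -95/113 (Z = -(-95)/(-113) = -(-95)*(-1)/113 = -⅓*285/113 = -95/113 ≈ -0.84071)
Z + V(-4)*f(16, q(2, 5)) = -95/113 + 20*(4*2) = -95/113 + 20*8 = -95/113 + 160 = 17985/113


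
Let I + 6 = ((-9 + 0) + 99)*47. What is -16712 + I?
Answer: -12488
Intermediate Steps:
I = 4224 (I = -6 + ((-9 + 0) + 99)*47 = -6 + (-9 + 99)*47 = -6 + 90*47 = -6 + 4230 = 4224)
-16712 + I = -16712 + 4224 = -12488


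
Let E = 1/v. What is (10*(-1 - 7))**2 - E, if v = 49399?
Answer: 316153599/49399 ≈ 6400.0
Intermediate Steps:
E = 1/49399 ≈ 2.0243e-5
(10*(-1 - 7))**2 - E = (10*(-1 - 7))**2 - 1*1/49399 = (10*(-8))**2 - 1/49399 = (-80)**2 - 1/49399 = 6400 - 1/49399 = 316153599/49399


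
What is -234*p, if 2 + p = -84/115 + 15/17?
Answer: 845442/1955 ≈ 432.45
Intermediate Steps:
p = -3613/1955 (p = -2 + (-84/115 + 15/17) = -2 + 297/1955 = -3613/1955 ≈ -1.8481)
-234*p = -234*(-3613/1955) = 845442/1955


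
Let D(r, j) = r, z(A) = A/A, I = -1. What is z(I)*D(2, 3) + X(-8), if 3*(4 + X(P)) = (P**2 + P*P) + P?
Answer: 38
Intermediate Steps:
z(A) = 1
X(P) = -4 + P/3 + 2*P**2/3 (X(P) = -4 + ((P**2 + P*P) + P)/3 = -4 + ((P**2 + P**2) + P)/3 = -4 + (2*P**2 + P)/3 = -4 + (P + 2*P**2)/3 = -4 + (P/3 + 2*P**2/3) = -4 + P/3 + 2*P**2/3)
z(I)*D(2, 3) + X(-8) = 1*2 + (-4 + (1/3)*(-8) + (2/3)*(-8)**2) = 2 + (-4 - 8/3 + (2/3)*64) = 2 + (-4 - 8/3 + 128/3) = 2 + 36 = 38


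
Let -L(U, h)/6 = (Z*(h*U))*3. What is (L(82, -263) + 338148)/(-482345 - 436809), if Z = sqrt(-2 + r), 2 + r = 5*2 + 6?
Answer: -169074/459577 - 388188*sqrt(3)/459577 ≈ -1.8309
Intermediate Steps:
r = 14 (r = -2 + (5*2 + 6) = -2 + (10 + 6) = -2 + 16 = 14)
Z = 2*sqrt(3) (Z = sqrt(-2 + 14) = sqrt(12) = 2*sqrt(3) ≈ 3.4641)
L(U, h) = -36*U*h*sqrt(3) (L(U, h) = -6*(2*sqrt(3))*(h*U)*3 = -6*(2*sqrt(3))*(U*h)*3 = -6*2*U*h*sqrt(3)*3 = -36*U*h*sqrt(3))
(L(82, -263) + 338148)/(-482345 - 436809) = (-36*82*(-263)*sqrt(3) + 338148)/(-482345 - 436809) = (776376*sqrt(3) + 338148)/(-919154) = (338148 + 776376*sqrt(3))*(-1/919154) = -169074/459577 - 388188*sqrt(3)/459577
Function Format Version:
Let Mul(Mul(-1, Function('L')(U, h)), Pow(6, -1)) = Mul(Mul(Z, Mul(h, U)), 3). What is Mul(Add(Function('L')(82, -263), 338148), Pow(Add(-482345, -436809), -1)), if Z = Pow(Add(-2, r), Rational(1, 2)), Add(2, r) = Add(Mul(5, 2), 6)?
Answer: Add(Rational(-169074, 459577), Mul(Rational(-388188, 459577), Pow(3, Rational(1, 2)))) ≈ -1.8309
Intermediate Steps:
r = 14 (r = Add(-2, Add(Mul(5, 2), 6)) = Add(-2, Add(10, 6)) = Add(-2, 16) = 14)
Z = Mul(2, Pow(3, Rational(1, 2))) (Z = Pow(Add(-2, 14), Rational(1, 2)) = Pow(12, Rational(1, 2)) = Mul(2, Pow(3, Rational(1, 2))) ≈ 3.4641)
Function('L')(U, h) = Mul(-36, U, h, Pow(3, Rational(1, 2))) (Function('L')(U, h) = Mul(-6, Mul(Mul(Mul(2, Pow(3, Rational(1, 2))), Mul(h, U)), 3)) = Mul(-6, Mul(Mul(Mul(2, Pow(3, Rational(1, 2))), Mul(U, h)), 3)) = Mul(-6, Mul(Mul(2, U, h, Pow(3, Rational(1, 2))), 3)) = Mul(-6, Mul(6, U, h, Pow(3, Rational(1, 2)))) = Mul(-36, U, h, Pow(3, Rational(1, 2))))
Mul(Add(Function('L')(82, -263), 338148), Pow(Add(-482345, -436809), -1)) = Mul(Add(Mul(-36, 82, -263, Pow(3, Rational(1, 2))), 338148), Pow(Add(-482345, -436809), -1)) = Mul(Add(Mul(776376, Pow(3, Rational(1, 2))), 338148), Pow(-919154, -1)) = Mul(Add(338148, Mul(776376, Pow(3, Rational(1, 2)))), Rational(-1, 919154)) = Add(Rational(-169074, 459577), Mul(Rational(-388188, 459577), Pow(3, Rational(1, 2))))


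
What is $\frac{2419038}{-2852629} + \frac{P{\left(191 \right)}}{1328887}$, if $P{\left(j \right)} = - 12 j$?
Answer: $- \frac{3221166376374}{3790821593923} \approx -0.84973$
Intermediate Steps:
$P{\left(j \right)} = - 12 j$
$\frac{2419038}{-2852629} + \frac{P{\left(191 \right)}}{1328887} = \frac{2419038}{-2852629} + \frac{\left(-12\right) 191}{1328887} = 2419038 \left(- \frac{1}{2852629}\right) - \frac{2292}{1328887} = - \frac{2419038}{2852629} - \frac{2292}{1328887} = - \frac{3221166376374}{3790821593923}$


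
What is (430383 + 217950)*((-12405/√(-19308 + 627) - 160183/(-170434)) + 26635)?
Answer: 2943217722938409/170434 + 2680856955*I*√18681/6227 ≈ 1.7269e+10 + 5.8843e+7*I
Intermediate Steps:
(430383 + 217950)*((-12405/√(-19308 + 627) - 160183/(-170434)) + 26635) = 648333*((-12405*(-I*√18681/18681) - 160183*(-1/170434)) + 26635) = 648333*((-12405*(-I*√18681/18681) + 160183/170434) + 26635) = 648333*((-(-4135)*I*√18681/6227 + 160183/170434) + 26635) = 648333*((4135*I*√18681/6227 + 160183/170434) + 26635) = 648333*((160183/170434 + 4135*I*√18681/6227) + 26635) = 648333*(4539669773/170434 + 4135*I*√18681/6227) = 2943217722938409/170434 + 2680856955*I*√18681/6227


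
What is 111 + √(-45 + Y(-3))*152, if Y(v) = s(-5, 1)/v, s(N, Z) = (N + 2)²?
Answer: 111 + 608*I*√3 ≈ 111.0 + 1053.1*I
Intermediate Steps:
s(N, Z) = (2 + N)²
Y(v) = 9/v (Y(v) = (2 - 5)²/v = (-3)²/v = 9/v)
111 + √(-45 + Y(-3))*152 = 111 + √(-45 + 9/(-3))*152 = 111 + √(-45 + 9*(-⅓))*152 = 111 + √(-45 - 3)*152 = 111 + √(-48)*152 = 111 + (4*I*√3)*152 = 111 + 608*I*√3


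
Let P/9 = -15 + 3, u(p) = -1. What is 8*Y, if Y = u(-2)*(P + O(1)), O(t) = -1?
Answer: 872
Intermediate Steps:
P = -108 (P = 9*(-15 + 3) = 9*(-12) = -108)
Y = 109 (Y = -(-108 - 1) = -1*(-109) = 109)
8*Y = 8*109 = 872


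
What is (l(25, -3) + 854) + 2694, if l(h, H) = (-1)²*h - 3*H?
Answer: 3582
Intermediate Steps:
l(h, H) = h - 3*H (l(h, H) = 1*h - 3*H = h - 3*H)
(l(25, -3) + 854) + 2694 = ((25 - 3*(-3)) + 854) + 2694 = ((25 + 9) + 854) + 2694 = (34 + 854) + 2694 = 888 + 2694 = 3582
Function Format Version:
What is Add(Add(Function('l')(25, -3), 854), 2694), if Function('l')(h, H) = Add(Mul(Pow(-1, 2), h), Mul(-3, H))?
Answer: 3582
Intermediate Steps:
Function('l')(h, H) = Add(h, Mul(-3, H)) (Function('l')(h, H) = Add(Mul(1, h), Mul(-3, H)) = Add(h, Mul(-3, H)))
Add(Add(Function('l')(25, -3), 854), 2694) = Add(Add(Add(25, Mul(-3, -3)), 854), 2694) = Add(Add(Add(25, 9), 854), 2694) = Add(Add(34, 854), 2694) = Add(888, 2694) = 3582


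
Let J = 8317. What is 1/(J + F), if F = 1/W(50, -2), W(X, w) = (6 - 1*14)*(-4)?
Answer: 32/266145 ≈ 0.00012024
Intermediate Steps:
W(X, w) = 32 (W(X, w) = (6 - 14)*(-4) = -8*(-4) = 32)
F = 1/32 ≈ 0.031250
1/(J + F) = 1/(8317 + 1/32) = 1/(266145/32) = 32/266145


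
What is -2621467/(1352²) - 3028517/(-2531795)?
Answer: -1101178704897/4627878207680 ≈ -0.23794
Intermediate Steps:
-2621467/(1352²) - 3028517/(-2531795) = -2621467/1827904 - 3028517*(-1/2531795) = -2621467*1/1827904 + 3028517/2531795 = -2621467/1827904 + 3028517/2531795 = -1101178704897/4627878207680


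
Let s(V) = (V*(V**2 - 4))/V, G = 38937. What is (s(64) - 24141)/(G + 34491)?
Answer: -6683/24476 ≈ -0.27304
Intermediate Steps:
s(V) = -4 + V**2 (s(V) = (V*(-4 + V**2))/V = -4 + V**2)
(s(64) - 24141)/(G + 34491) = ((-4 + 64**2) - 24141)/(38937 + 34491) = ((-4 + 4096) - 24141)/73428 = (4092 - 24141)*(1/73428) = -20049*1/73428 = -6683/24476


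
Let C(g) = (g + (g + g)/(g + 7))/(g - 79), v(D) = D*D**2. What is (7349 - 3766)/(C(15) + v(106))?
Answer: 630608/209618771 ≈ 0.0030084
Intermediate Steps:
v(D) = D**3
C(g) = (g + 2*g/(7 + g))/(-79 + g) (C(g) = (g + (2*g)/(7 + g))/(-79 + g) = (g + 2*g/(7 + g))/(-79 + g))
(7349 - 3766)/(C(15) + v(106)) = (7349 - 3766)/(15*(9 + 15)/(-553 + 15**2 - 72*15) + 106**3) = 3583/(15*24/(-553 + 225 - 1080) + 1191016) = 3583/(15*24/(-1408) + 1191016) = 3583/(15*(-1/1408)*24 + 1191016) = 3583/(-45/176 + 1191016) = 3583/(209618771/176) = 3583*(176/209618771) = 630608/209618771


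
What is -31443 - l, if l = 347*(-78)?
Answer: -4377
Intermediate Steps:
l = -27066
-31443 - l = -31443 - 1*(-27066) = -31443 + 27066 = -4377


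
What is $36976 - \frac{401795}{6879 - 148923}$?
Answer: $\frac{5252620739}{142044} \approx 36979.0$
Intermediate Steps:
$36976 - \frac{401795}{6879 - 148923} = 36976 - \frac{401795}{-142044} = 36976 - 401795 \left(- \frac{1}{142044}\right) = 36976 - - \frac{401795}{142044} = 36976 + \frac{401795}{142044} = \frac{5252620739}{142044}$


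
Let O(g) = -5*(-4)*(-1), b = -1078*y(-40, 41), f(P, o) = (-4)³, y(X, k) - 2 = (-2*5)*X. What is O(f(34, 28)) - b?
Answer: 433336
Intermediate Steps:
y(X, k) = 2 - 10*X (y(X, k) = 2 + (-2*5)*X = 2 - 10*X)
f(P, o) = -64
b = -433356 (b = -1078*(2 - 10*(-40)) = -1078*(2 + 400) = -1078*402 = -433356)
O(g) = -20 (O(g) = 20*(-1) = -20)
O(f(34, 28)) - b = -20 - 1*(-433356) = -20 + 433356 = 433336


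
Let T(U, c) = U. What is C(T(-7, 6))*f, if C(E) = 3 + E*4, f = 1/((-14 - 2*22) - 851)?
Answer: 25/909 ≈ 0.027503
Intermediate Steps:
f = -1/909 (f = 1/((-14 - 44) - 851) = 1/(-58 - 851) = 1/(-909) = -1/909 ≈ -0.0011001)
C(E) = 3 + 4*E
C(T(-7, 6))*f = (3 + 4*(-7))*(-1/909) = (3 - 28)*(-1/909) = -25*(-1/909) = 25/909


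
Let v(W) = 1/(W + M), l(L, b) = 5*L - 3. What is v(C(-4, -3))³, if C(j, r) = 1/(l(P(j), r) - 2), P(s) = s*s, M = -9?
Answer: -421875/306182024 ≈ -0.0013779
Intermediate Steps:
P(s) = s²
l(L, b) = -3 + 5*L
C(j, r) = 1/(-5 + 5*j²) (C(j, r) = 1/((-3 + 5*j²) - 2) = 1/(-5 + 5*j²))
v(W) = 1/(-9 + W) (v(W) = 1/(W - 9) = 1/(-9 + W))
v(C(-4, -3))³ = (1/(-9 + 1/(5*(-1 + (-4)²))))³ = (1/(-9 + 1/(5*(-1 + 16))))³ = (1/(-9 + (⅕)/15))³ = (1/(-9 + (⅕)*(1/15)))³ = (1/(-9 + 1/75))³ = (1/(-674/75))³ = (-75/674)³ = -421875/306182024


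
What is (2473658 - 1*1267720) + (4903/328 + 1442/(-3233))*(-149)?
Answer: 1276514212685/1060424 ≈ 1.2038e+6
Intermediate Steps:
(2473658 - 1*1267720) + (4903/328 + 1442/(-3233))*(-149) = (2473658 - 1267720) + (4903*(1/328) + 1442*(-1/3233))*(-149) = 1205938 + (4903/328 - 1442/3233)*(-149) = 1205938 + (15378423/1060424)*(-149) = 1205938 - 2291385027/1060424 = 1276514212685/1060424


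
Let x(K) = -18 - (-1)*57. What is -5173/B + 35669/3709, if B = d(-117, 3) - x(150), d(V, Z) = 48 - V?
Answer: -2098909/66762 ≈ -31.439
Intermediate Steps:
x(K) = 39 (x(K) = -18 - 1*(-57) = -18 + 57 = 39)
B = 126 (B = (48 - 1*(-117)) - 1*39 = (48 + 117) - 39 = 165 - 39 = 126)
-5173/B + 35669/3709 = -5173/126 + 35669/3709 = -5173*1/126 + 35669*(1/3709) = -739/18 + 35669/3709 = -2098909/66762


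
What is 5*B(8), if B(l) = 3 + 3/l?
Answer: 135/8 ≈ 16.875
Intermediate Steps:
5*B(8) = 5*(3 + 3/8) = 5*(27/8) = 135/8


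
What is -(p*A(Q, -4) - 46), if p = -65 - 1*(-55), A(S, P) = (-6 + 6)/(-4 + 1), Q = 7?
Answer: 46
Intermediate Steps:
A(S, P) = 0 (A(S, P) = 0/(-3) = 0*(-1/3) = 0)
p = -10 (p = -65 + 55 = -10)
-(p*A(Q, -4) - 46) = -(-10*0 - 46) = -(0 - 46) = -1*(-46) = 46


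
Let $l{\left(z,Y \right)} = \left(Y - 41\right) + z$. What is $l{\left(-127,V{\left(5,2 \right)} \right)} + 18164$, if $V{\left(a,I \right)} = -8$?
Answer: $17988$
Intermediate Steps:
$l{\left(z,Y \right)} = -41 + Y + z$ ($l{\left(z,Y \right)} = \left(-41 + Y\right) + z = -41 + Y + z$)
$l{\left(-127,V{\left(5,2 \right)} \right)} + 18164 = \left(-41 - 8 - 127\right) + 18164 = -176 + 18164 = 17988$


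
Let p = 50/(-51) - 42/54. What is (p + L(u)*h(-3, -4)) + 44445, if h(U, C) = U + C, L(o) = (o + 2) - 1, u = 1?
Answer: 6797674/153 ≈ 44429.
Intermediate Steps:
p = -269/153 (p = 50*(-1/51) - 42*1/54 = -50/51 - 7/9 = -269/153 ≈ -1.7582)
L(o) = 1 + o (L(o) = (2 + o) - 1 = 1 + o)
h(U, C) = C + U
(p + L(u)*h(-3, -4)) + 44445 = (-269/153 + (1 + 1)*(-4 - 3)) + 44445 = (-269/153 + 2*(-7)) + 44445 = (-269/153 - 14) + 44445 = -2411/153 + 44445 = 6797674/153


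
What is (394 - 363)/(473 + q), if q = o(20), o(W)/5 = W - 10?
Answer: 31/523 ≈ 0.059273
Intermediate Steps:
o(W) = -50 + 5*W (o(W) = 5*(W - 10) = 5*(-10 + W) = -50 + 5*W)
q = 50 (q = -50 + 5*20 = -50 + 100 = 50)
(394 - 363)/(473 + q) = (394 - 363)/(473 + 50) = 31/523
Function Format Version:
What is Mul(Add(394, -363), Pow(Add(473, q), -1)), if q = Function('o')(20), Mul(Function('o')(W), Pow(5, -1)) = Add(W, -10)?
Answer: Rational(31, 523) ≈ 0.059273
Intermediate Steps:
Function('o')(W) = Add(-50, Mul(5, W)) (Function('o')(W) = Mul(5, Add(W, -10)) = Mul(5, Add(-10, W)) = Add(-50, Mul(5, W)))
q = 50 (q = Add(-50, Mul(5, 20)) = Add(-50, 100) = 50)
Mul(Add(394, -363), Pow(Add(473, q), -1)) = Mul(Add(394, -363), Pow(Add(473, 50), -1)) = Mul(31, Pow(523, -1)) = Mul(31, Rational(1, 523)) = Rational(31, 523)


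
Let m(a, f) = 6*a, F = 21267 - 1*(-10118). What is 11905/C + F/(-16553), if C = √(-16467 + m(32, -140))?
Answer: -31385/16553 - 2381*I*√651/651 ≈ -1.896 - 93.319*I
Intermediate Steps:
F = 31385 (F = 21267 + 10118 = 31385)
C = 5*I*√651 (C = √(-16467 + 6*32) = √(-16467 + 192) = √(-16275) = 5*I*√651 ≈ 127.57*I)
11905/C + F/(-16553) = 11905/((5*I*√651)) + 31385/(-16553) = 11905*(-I*√651/3255) + 31385*(-1/16553) = -2381*I*√651/651 - 31385/16553 = -31385/16553 - 2381*I*√651/651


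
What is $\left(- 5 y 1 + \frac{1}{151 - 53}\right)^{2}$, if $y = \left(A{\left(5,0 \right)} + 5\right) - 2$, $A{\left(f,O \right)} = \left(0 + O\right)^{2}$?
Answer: $\frac{2157961}{9604} \approx 224.69$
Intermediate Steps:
$A{\left(f,O \right)} = O^{2}$
$y = 3$ ($y = \left(0^{2} + 5\right) - 2 = \left(0 + 5\right) - 2 = 5 - 2 = 3$)
$\left(- 5 y 1 + \frac{1}{151 - 53}\right)^{2} = \left(\left(-5\right) 3 \cdot 1 + \frac{1}{151 - 53}\right)^{2} = \left(\left(-15\right) 1 + \frac{1}{98}\right)^{2} = \left(-15 + \frac{1}{98}\right)^{2} = \left(- \frac{1469}{98}\right)^{2} = \frac{2157961}{9604}$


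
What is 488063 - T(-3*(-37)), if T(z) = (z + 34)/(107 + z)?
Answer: 106397589/218 ≈ 4.8806e+5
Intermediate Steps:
T(z) = (34 + z)/(107 + z)
488063 - T(-3*(-37)) = 488063 - (34 - 3*(-37))/(107 - 3*(-37)) = 488063 - (34 + 111)/(107 + 111) = 488063 - 145/218 = 106397589/218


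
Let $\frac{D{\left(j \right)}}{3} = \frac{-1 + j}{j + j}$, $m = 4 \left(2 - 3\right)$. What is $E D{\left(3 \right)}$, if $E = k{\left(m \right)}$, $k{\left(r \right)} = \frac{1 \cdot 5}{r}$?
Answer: $- \frac{5}{4} \approx -1.25$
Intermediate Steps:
$m = -4$ ($m = 4 \left(-1\right) = -4$)
$k{\left(r \right)} = \frac{5}{r}$
$E = - \frac{5}{4}$ ($E = \frac{5}{-4} = 5 \left(- \frac{1}{4}\right) = - \frac{5}{4} \approx -1.25$)
$D{\left(j \right)} = \frac{3 \left(-1 + j\right)}{2 j}$ ($D{\left(j \right)} = 3 \frac{-1 + j}{j + j} = 3 \frac{-1 + j}{2 j} = \frac{3 \left(-1 + j\right)}{2 j}$)
$E D{\left(3 \right)} = - \frac{5 \frac{3 \left(-1 + 3\right)}{2 \cdot 3}}{4} = - \frac{5 \cdot \frac{3}{2} \cdot \frac{1}{3} \cdot 2}{4} = \left(- \frac{5}{4}\right) 1 = - \frac{5}{4}$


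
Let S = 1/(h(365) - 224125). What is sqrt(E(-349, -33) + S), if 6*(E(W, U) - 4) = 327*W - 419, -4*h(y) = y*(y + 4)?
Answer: I*sqrt(182657785385380485)/3093555 ≈ 138.15*I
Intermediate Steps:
h(y) = -y*(4 + y)/4 (h(y) = -y*(y + 4)/4 = -y*(4 + y)/4)
S = -4/1031185 (S = 1/(-1/4*365*(4 + 365) - 224125) = 1/(-1/4*365*369 - 224125) = 1/(-134685/4 - 224125) = 1/(-1031185/4) = -4/1031185 ≈ -3.8790e-6)
E(W, U) = -395/6 + 109*W/2 (E(W, U) = 4 + (327*W - 419)/6 = 4 + (-419 + 327*W)/6 = 4 + (-419/6 + 109*W/2) = -395/6 + 109*W/2)
sqrt(E(-349, -33) + S) = sqrt((-395/6 + (109/2)*(-349)) - 4/1031185) = sqrt((-395/6 - 38041/2) - 4/1031185) = sqrt(-57259/3 - 4/1031185) = sqrt(-59044621927/3093555) = I*sqrt(182657785385380485)/3093555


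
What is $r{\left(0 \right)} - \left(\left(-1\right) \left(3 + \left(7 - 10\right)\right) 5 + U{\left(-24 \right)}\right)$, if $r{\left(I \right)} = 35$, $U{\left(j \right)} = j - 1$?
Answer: $60$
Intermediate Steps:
$U{\left(j \right)} = -1 + j$ ($U{\left(j \right)} = j - 1 = -1 + j$)
$r{\left(0 \right)} - \left(\left(-1\right) \left(3 + \left(7 - 10\right)\right) 5 + U{\left(-24 \right)}\right) = 35 + \left(\left(3 + \left(7 - 10\right)\right) 5 - \left(-1 - 24\right)\right) = 35 + \left(\left(3 + \left(7 - 10\right)\right) 5 - -25\right) = 35 + \left(\left(3 - 3\right) 5 + 25\right) = 35 + \left(0 \cdot 5 + 25\right) = 35 + \left(0 + 25\right) = 35 + 25 = 60$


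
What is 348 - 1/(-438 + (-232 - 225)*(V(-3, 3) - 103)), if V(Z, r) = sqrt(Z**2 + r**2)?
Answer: 755465291003/2170877407 - 1371*sqrt(2)/2170877407 ≈ 348.00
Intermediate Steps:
348 - 1/(-438 + (-232 - 225)*(V(-3, 3) - 103)) = 348 - 1/(-438 + (-232 - 225)*(sqrt((-3)**2 + 3**2) - 103)) = 348 - 1/(-438 - 457*(sqrt(9 + 9) - 103)) = 348 - 1/(-438 - 457*(sqrt(18) - 103)) = 348 - 1/(-438 - 457*(3*sqrt(2) - 103)) = 348 - 1/(-438 - 457*(-103 + 3*sqrt(2))) = 348 - 1/(-438 + (47071 - 1371*sqrt(2))) = 348 - 1/(46633 - 1371*sqrt(2))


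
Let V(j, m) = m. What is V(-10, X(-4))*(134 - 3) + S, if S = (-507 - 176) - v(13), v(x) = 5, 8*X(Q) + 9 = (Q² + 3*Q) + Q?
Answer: -6683/8 ≈ -835.38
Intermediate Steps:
X(Q) = -9/8 + Q/2 + Q²/8 (X(Q) = -9/8 + ((Q² + 3*Q) + Q)/8 = -9/8 + (Q² + 4*Q)/8 = -9/8 + (Q/2 + Q²/8) = -9/8 + Q/2 + Q²/8)
S = -688 (S = (-507 - 176) - 1*5 = -683 - 5 = -688)
V(-10, X(-4))*(134 - 3) + S = (-9/8 + (½)*(-4) + (⅛)*(-4)²)*(134 - 3) - 688 = (-9/8 - 2 + (⅛)*16)*131 - 688 = (-9/8 - 2 + 2)*131 - 688 = -9/8*131 - 688 = -1179/8 - 688 = -6683/8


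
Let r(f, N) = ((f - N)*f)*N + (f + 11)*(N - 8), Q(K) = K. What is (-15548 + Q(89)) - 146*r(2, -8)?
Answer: 38269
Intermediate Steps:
r(f, N) = (-8 + N)*(11 + f) + N*f*(f - N) (r(f, N) = (f*(f - N))*N + (11 + f)*(-8 + N) = N*f*(f - N) + (-8 + N)*(11 + f) = (-8 + N)*(11 + f) + N*f*(f - N))
(-15548 + Q(89)) - 146*r(2, -8) = (-15548 + 89) - 146*(-88 - 8*2 + 11*(-8) - 8*2 - 8*2² - 1*2*(-8)²) = -15459 - 146*(-88 - 16 - 88 - 16 - 8*4 - 1*2*64) = -15459 - 146*(-88 - 16 - 88 - 16 - 32 - 128) = -15459 - 146*(-368) = -15459 + 53728 = 38269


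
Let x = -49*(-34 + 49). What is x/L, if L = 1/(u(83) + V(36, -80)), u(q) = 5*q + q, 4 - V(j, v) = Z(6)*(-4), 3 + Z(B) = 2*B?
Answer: -395430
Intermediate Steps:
Z(B) = -3 + 2*B
V(j, v) = 40 (V(j, v) = 4 - (-3 + 2*6)*(-4) = 4 - (-3 + 12)*(-4) = 4 - 9*(-4) = 4 - 1*(-36) = 4 + 36 = 40)
u(q) = 6*q
x = -735 (x = -49*15 = -735)
L = 1/538 (L = 1/(6*83 + 40) = 1/(498 + 40) = 1/538 ≈ 0.0018587)
x/L = -735/1/538 = -735*538 = -395430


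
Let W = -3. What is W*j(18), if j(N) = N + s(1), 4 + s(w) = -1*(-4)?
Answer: -54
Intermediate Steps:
s(w) = 0 (s(w) = -4 - 1*(-4) = -4 + 4 = 0)
j(N) = N (j(N) = N + 0 = N)
W*j(18) = -3*18 = -54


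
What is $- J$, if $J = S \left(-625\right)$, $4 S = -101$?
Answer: $- \frac{63125}{4} \approx -15781.0$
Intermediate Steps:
$S = - \frac{101}{4}$ ($S = \frac{1}{4} \left(-101\right) = - \frac{101}{4} \approx -25.25$)
$J = \frac{63125}{4}$ ($J = \left(- \frac{101}{4}\right) \left(-625\right) = \frac{63125}{4} \approx 15781.0$)
$- J = \left(-1\right) \frac{63125}{4} = - \frac{63125}{4}$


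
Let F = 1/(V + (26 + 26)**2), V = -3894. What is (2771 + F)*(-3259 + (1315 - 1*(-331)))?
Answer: -5318849757/1190 ≈ -4.4696e+6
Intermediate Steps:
F = -1/1190 (F = 1/(-3894 + (26 + 26)**2) = 1/(-3894 + 52**2) = 1/(-3894 + 2704) = 1/(-1190) = -1/1190 ≈ -0.00084034)
(2771 + F)*(-3259 + (1315 - 1*(-331))) = (2771 - 1/1190)*(-3259 + (1315 - 1*(-331))) = 3297489*(-3259 + (1315 + 331))/1190 = 3297489*(-3259 + 1646)/1190 = (3297489/1190)*(-1613) = -5318849757/1190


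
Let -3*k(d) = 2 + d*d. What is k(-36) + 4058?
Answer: 10876/3 ≈ 3625.3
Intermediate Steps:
k(d) = -⅔ - d²/3 (k(d) = -(2 + d*d)/3 = -(2 + d²)/3 = -⅔ - d²/3)
k(-36) + 4058 = (-⅔ - ⅓*(-36)²) + 4058 = (-⅔ - ⅓*1296) + 4058 = (-⅔ - 432) + 4058 = -1298/3 + 4058 = 10876/3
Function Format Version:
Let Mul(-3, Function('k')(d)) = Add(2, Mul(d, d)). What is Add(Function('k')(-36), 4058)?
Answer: Rational(10876, 3) ≈ 3625.3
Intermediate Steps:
Function('k')(d) = Add(Rational(-2, 3), Mul(Rational(-1, 3), Pow(d, 2))) (Function('k')(d) = Mul(Rational(-1, 3), Add(2, Mul(d, d))) = Mul(Rational(-1, 3), Add(2, Pow(d, 2))) = Add(Rational(-2, 3), Mul(Rational(-1, 3), Pow(d, 2))))
Add(Function('k')(-36), 4058) = Add(Add(Rational(-2, 3), Mul(Rational(-1, 3), Pow(-36, 2))), 4058) = Add(Add(Rational(-2, 3), Mul(Rational(-1, 3), 1296)), 4058) = Add(Add(Rational(-2, 3), -432), 4058) = Add(Rational(-1298, 3), 4058) = Rational(10876, 3)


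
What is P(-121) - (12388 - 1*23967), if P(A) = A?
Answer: 11458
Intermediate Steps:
P(-121) - (12388 - 1*23967) = -121 - (12388 - 1*23967) = -121 - (12388 - 23967) = -121 - 1*(-11579) = -121 + 11579 = 11458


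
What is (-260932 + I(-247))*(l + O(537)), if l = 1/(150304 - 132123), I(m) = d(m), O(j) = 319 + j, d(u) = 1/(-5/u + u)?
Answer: -247729212231478575/1109113724 ≈ -2.2336e+8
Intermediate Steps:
d(u) = 1/(u - 5/u)
I(m) = m/(-5 + m**2)
l = 1/18181 ≈ 5.5002e-5
(-260932 + I(-247))*(l + O(537)) = (-260932 - 247/(-5 + (-247)**2))*(1/18181 + (319 + 537)) = (-260932 - 247/(-5 + 61009))*(1/18181 + 856) = (-260932 - 247/61004)*(15562937/18181) = -15917895975/61004*15562937/18181 = -247729212231478575/1109113724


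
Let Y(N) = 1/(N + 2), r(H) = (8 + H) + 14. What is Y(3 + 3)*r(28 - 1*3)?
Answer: 47/8 ≈ 5.8750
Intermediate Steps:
r(H) = 22 + H
Y(N) = 1/(2 + N)
Y(3 + 3)*r(28 - 1*3) = (22 + (28 - 1*3))/(2 + (3 + 3)) = (22 + (28 - 3))/(2 + 6) = (22 + 25)/8 = (⅛)*47 = 47/8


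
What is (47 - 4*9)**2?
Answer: 121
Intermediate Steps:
(47 - 4*9)**2 = (47 - 36)**2 = 11**2 = 121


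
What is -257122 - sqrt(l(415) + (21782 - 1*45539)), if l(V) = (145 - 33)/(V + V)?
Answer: -257122 - I*sqrt(4091526085)/415 ≈ -2.5712e+5 - 154.13*I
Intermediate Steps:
l(V) = 56/V (l(V) = 112/((2*V)) = 112*(1/(2*V)) = 56/V)
-257122 - sqrt(l(415) + (21782 - 1*45539)) = -257122 - sqrt(56/415 + (21782 - 1*45539)) = -257122 - sqrt(56*(1/415) + (21782 - 45539)) = -257122 - sqrt(56/415 - 23757) = -257122 - sqrt(-9859099/415) = -257122 - I*sqrt(4091526085)/415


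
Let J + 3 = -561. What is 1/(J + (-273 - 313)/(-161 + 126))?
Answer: -35/19154 ≈ -0.0018273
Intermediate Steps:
J = -564 (J = -3 - 561 = -564)
1/(J + (-273 - 313)/(-161 + 126)) = 1/(-564 + (-273 - 313)/(-161 + 126)) = 1/(-564 - 586/(-35)) = 1/(-564 - 586*(-1/35)) = 1/(-564 + 586/35) = 1/(-19154/35) = -35/19154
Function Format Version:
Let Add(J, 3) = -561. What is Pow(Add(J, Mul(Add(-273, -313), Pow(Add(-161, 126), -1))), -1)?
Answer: Rational(-35, 19154) ≈ -0.0018273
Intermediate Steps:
J = -564 (J = Add(-3, -561) = -564)
Pow(Add(J, Mul(Add(-273, -313), Pow(Add(-161, 126), -1))), -1) = Pow(Add(-564, Mul(Add(-273, -313), Pow(Add(-161, 126), -1))), -1) = Pow(Add(-564, Mul(-586, Pow(-35, -1))), -1) = Pow(Add(-564, Mul(-586, Rational(-1, 35))), -1) = Pow(Add(-564, Rational(586, 35)), -1) = Pow(Rational(-19154, 35), -1) = Rational(-35, 19154)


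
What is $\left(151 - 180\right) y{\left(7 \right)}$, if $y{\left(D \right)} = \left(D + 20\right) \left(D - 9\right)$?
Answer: $1566$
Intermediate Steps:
$y{\left(D \right)} = \left(-9 + D\right) \left(20 + D\right)$ ($y{\left(D \right)} = \left(20 + D\right) \left(-9 + D\right) = \left(-9 + D\right) \left(20 + D\right)$)
$\left(151 - 180\right) y{\left(7 \right)} = \left(151 - 180\right) \left(-180 + 7^{2} + 11 \cdot 7\right) = - 29 \left(-180 + 49 + 77\right) = \left(-29\right) \left(-54\right) = 1566$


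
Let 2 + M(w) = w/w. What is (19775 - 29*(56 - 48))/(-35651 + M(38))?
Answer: -19543/35652 ≈ -0.54816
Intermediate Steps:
M(w) = -1 (M(w) = -2 + w/w = -2 + 1 = -1)
(19775 - 29*(56 - 48))/(-35651 + M(38)) = (19775 - 29*(56 - 48))/(-35651 - 1) = (19775 - 29*8)/(-35652) = (19775 - 232)*(-1/35652) = 19543*(-1/35652) = -19543/35652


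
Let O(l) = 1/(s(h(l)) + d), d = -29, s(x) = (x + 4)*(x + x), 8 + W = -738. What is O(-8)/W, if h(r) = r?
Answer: -1/26110 ≈ -3.8299e-5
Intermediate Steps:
W = -746 (W = -8 - 738 = -746)
s(x) = 2*x*(4 + x) (s(x) = (4 + x)*(2*x) = 2*x*(4 + x))
O(l) = 1/(-29 + 2*l*(4 + l)) (O(l) = 1/(2*l*(4 + l) - 29) = 1/(-29 + 2*l*(4 + l)))
O(-8)/W = 1/(-29 + 2*(-8)*(4 - 8)*(-746)) = -1/746/(-29 + 2*(-8)*(-4)) = -1/746/(-29 + 64) = -1/746/35 = (1/35)*(-1/746) = -1/26110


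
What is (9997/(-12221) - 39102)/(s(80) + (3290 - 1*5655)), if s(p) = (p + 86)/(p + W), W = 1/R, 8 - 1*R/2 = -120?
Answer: 9787368914259/591436138249 ≈ 16.548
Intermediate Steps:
R = 256 (R = 16 - 2*(-120) = 16 + 240 = 256)
W = 1/256 ≈ 0.0039063
s(p) = (86 + p)/(1/256 + p) (s(p) = (p + 86)/(p + 1/256) = (86 + p)/(1/256 + p))
(9997/(-12221) - 39102)/(s(80) + (3290 - 1*5655)) = (9997/(-12221) - 39102)/(256*(86 + 80)/(1 + 256*80) + (3290 - 1*5655)) = (9997*(-1/12221) - 39102)/(256*166/(1 + 20480) + (3290 - 5655)) = (-9997/12221 - 39102)/(256*166/20481 - 2365) = -477875539/(12221*(256*(1/20481)*166 - 2365)) = -477875539/(12221*(42496/20481 - 2365)) = -477875539/(12221*(-48395069/20481)) = -477875539/12221*(-20481/48395069) = 9787368914259/591436138249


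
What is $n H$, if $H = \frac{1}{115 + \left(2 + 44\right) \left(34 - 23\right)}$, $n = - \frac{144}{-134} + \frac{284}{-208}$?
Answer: $- \frac{1013}{2163564} \approx -0.00046821$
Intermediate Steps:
$n = - \frac{1013}{3484}$ ($n = \left(-144\right) \left(- \frac{1}{134}\right) + 284 \left(- \frac{1}{208}\right) = \frac{72}{67} - \frac{71}{52} = - \frac{1013}{3484} \approx -0.29076$)
$H = \frac{1}{621}$ ($H = \frac{1}{115 + 46 \cdot 11} = \frac{1}{115 + 506} = \frac{1}{621} \approx 0.0016103$)
$n H = \left(- \frac{1013}{3484}\right) \frac{1}{621} = - \frac{1013}{2163564}$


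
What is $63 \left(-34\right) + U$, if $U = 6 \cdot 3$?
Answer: $-2124$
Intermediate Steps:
$U = 18$
$63 \left(-34\right) + U = 63 \left(-34\right) + 18 = -2142 + 18 = -2124$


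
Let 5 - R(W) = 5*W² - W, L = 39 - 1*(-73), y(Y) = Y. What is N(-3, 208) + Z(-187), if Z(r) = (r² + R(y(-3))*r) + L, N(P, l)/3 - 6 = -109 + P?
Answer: 42804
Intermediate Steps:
N(P, l) = -309 + 3*P (N(P, l) = 18 + 3*(-109 + P) = 18 + (-327 + 3*P) = -309 + 3*P)
L = 112 (L = 39 + 73 = 112)
R(W) = 5 + W - 5*W² (R(W) = 5 - (5*W² - W) = 5 - (-W + 5*W²) = 5 + (W - 5*W²) = 5 + W - 5*W²)
Z(r) = 112 + r² - 43*r (Z(r) = (r² + (5 - 3 - 5*(-3)²)*r) + 112 = (r² + (5 - 3 - 5*9)*r) + 112 = (r² + (5 - 3 - 45)*r) + 112 = (r² - 43*r) + 112 = 112 + r² - 43*r)
N(-3, 208) + Z(-187) = (-309 + 3*(-3)) + (112 + (-187)² - 43*(-187)) = (-309 - 9) + (112 + 34969 + 8041) = -318 + 43122 = 42804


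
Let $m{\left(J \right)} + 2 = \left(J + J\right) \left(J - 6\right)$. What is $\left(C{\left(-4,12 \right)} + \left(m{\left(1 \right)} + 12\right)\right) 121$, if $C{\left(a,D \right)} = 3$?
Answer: $363$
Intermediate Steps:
$m{\left(J \right)} = -2 + 2 J \left(-6 + J\right)$ ($m{\left(J \right)} = -2 + \left(J + J\right) \left(J - 6\right) = -2 + 2 J \left(-6 + J\right)$)
$\left(C{\left(-4,12 \right)} + \left(m{\left(1 \right)} + 12\right)\right) 121 = \left(3 + \left(\left(-2 - 12 + 2 \cdot 1^{2}\right) + 12\right)\right) 121 = \left(3 + \left(\left(-2 - 12 + 2 \cdot 1\right) + 12\right)\right) 121 = \left(3 + \left(\left(-2 - 12 + 2\right) + 12\right)\right) 121 = \left(3 + \left(-12 + 12\right)\right) 121 = \left(3 + 0\right) 121 = 3 \cdot 121 = 363$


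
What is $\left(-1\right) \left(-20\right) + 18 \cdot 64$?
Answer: $1172$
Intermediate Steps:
$\left(-1\right) \left(-20\right) + 18 \cdot 64 = 20 + 1152 = 1172$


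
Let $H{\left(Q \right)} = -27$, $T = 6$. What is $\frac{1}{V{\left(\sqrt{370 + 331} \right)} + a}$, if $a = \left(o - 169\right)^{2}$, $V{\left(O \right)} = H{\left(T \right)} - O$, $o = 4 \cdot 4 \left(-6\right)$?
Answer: $\frac{70198}{4927758503} + \frac{\sqrt{701}}{4927758503} \approx 1.4251 \cdot 10^{-5}$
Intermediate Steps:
$o = -96$ ($o = 16 \left(-6\right) = -96$)
$V{\left(O \right)} = -27 - O$
$a = 70225$ ($a = \left(-96 - 169\right)^{2} = \left(-265\right)^{2} = 70225$)
$\frac{1}{V{\left(\sqrt{370 + 331} \right)} + a} = \frac{1}{\left(-27 - \sqrt{370 + 331}\right) + 70225} = \frac{1}{\left(-27 - \sqrt{701}\right) + 70225} = \frac{1}{70198 - \sqrt{701}}$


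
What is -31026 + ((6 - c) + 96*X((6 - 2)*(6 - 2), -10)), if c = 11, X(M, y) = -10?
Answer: -31991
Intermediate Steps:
-31026 + ((6 - c) + 96*X((6 - 2)*(6 - 2), -10)) = -31026 + ((6 - 1*11) + 96*(-10)) = -31026 + ((6 - 11) - 960) = -31026 + (-5 - 960) = -31026 - 965 = -31991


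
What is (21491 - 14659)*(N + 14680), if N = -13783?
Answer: 6128304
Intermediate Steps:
(21491 - 14659)*(N + 14680) = (21491 - 14659)*(-13783 + 14680) = 6832*897 = 6128304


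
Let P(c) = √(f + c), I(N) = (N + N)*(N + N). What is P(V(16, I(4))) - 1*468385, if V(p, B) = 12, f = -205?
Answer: -468385 + I*√193 ≈ -4.6839e+5 + 13.892*I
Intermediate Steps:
I(N) = 4*N² (I(N) = (2*N)*(2*N) = 4*N²)
P(c) = √(-205 + c)
P(V(16, I(4))) - 1*468385 = √(-205 + 12) - 1*468385 = √(-193) - 468385 = I*√193 - 468385 = -468385 + I*√193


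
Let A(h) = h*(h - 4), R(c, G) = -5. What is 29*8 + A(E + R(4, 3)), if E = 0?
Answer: 277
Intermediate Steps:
A(h) = h*(-4 + h)
29*8 + A(E + R(4, 3)) = 29*8 + (0 - 5)*(-4 + (0 - 5)) = 232 - 5*(-4 - 5) = 232 - 5*(-9) = 232 + 45 = 277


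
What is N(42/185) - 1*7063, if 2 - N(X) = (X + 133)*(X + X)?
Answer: -243733073/34225 ≈ -7121.5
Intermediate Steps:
N(X) = 2 - 2*X*(133 + X) (N(X) = 2 - (X + 133)*(X + X) = 2 - (133 + X)*2*X = 2 - 2*X*(133 + X))
N(42/185) - 1*7063 = (2 - 11172/185 - 2*(42/185)²) - 1*7063 = (2 - 11172/185 - 2*(42*(1/185))²) - 7063 = (2 - 266*42/185 - 2*(42/185)²) - 7063 = (2 - 11172/185 - 2*1764/34225) - 7063 = (2 - 11172/185 - 3528/34225) - 7063 = -2001898/34225 - 7063 = -243733073/34225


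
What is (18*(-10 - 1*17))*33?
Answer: -16038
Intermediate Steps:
(18*(-10 - 1*17))*33 = (18*(-10 - 17))*33 = (18*(-27))*33 = -486*33 = -16038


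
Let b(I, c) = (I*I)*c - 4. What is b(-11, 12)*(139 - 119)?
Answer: 28960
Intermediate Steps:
b(I, c) = -4 + c*I² (b(I, c) = I²*c - 4 = c*I² - 4 = -4 + c*I²)
b(-11, 12)*(139 - 119) = (-4 + 12*(-11)²)*(139 - 119) = (-4 + 12*121)*20 = (-4 + 1452)*20 = 1448*20 = 28960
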